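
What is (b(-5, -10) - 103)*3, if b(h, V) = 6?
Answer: -291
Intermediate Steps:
(b(-5, -10) - 103)*3 = (6 - 103)*3 = -97*3 = -291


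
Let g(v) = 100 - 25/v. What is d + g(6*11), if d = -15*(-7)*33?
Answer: 235265/66 ≈ 3564.6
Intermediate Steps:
d = 3465 (d = 105*33 = 3465)
g(v) = 100 - 25/v
d + g(6*11) = 3465 + (100 - 25/(6*11)) = 3465 + (100 - 25/66) = 3465 + 6575/66 = 235265/66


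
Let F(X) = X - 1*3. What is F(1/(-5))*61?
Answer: -976/5 ≈ -195.20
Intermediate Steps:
F(X) = -3 + X (F(X) = X - 3 = -3 + X)
F(1/(-5))*61 = (-3 + 1/(-5))*61 = (-3 - 1/5)*61 = -16/5*61 = -976/5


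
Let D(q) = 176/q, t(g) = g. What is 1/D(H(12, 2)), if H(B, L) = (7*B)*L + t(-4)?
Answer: 41/44 ≈ 0.93182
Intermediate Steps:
H(B, L) = -4 + 7*B*L (H(B, L) = (7*B)*L - 4 = 7*B*L - 4 = -4 + 7*B*L)
1/D(H(12, 2)) = 1/(176/(-4 + 7*12*2)) = 1/(176/(-4 + 168)) = 1/(176/164) = 1/(176*(1/164)) = 1/(44/41) = 41/44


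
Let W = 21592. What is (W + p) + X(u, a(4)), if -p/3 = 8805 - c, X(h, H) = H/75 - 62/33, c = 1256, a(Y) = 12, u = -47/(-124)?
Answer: -871793/825 ≈ -1056.7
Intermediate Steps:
u = 47/124 (u = -47*(-1/124) = 47/124 ≈ 0.37903)
X(h, H) = -62/33 + H/75 (X(h, H) = H*(1/75) - 62*1/33 = H/75 - 62/33 = -62/33 + H/75)
p = -22647 (p = -3*(8805 - 1*1256) = -3*(8805 - 1256) = -3*7549 = -22647)
(W + p) + X(u, a(4)) = (21592 - 22647) + (-62/33 + (1/75)*12) = -1055 + (-62/33 + 4/25) = -1055 - 1418/825 = -871793/825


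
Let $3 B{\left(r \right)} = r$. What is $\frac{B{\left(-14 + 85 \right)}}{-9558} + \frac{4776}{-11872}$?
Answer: $- \frac{8611871}{21276108} \approx -0.40477$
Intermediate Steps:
$B{\left(r \right)} = \frac{r}{3}$
$\frac{B{\left(-14 + 85 \right)}}{-9558} + \frac{4776}{-11872} = \frac{\frac{1}{3} \left(-14 + 85\right)}{-9558} + \frac{4776}{-11872} = \frac{1}{3} \cdot 71 \left(- \frac{1}{9558}\right) + 4776 \left(- \frac{1}{11872}\right) = \frac{71}{3} \left(- \frac{1}{9558}\right) - \frac{597}{1484} = - \frac{71}{28674} - \frac{597}{1484} = - \frac{8611871}{21276108}$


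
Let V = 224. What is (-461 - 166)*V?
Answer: -140448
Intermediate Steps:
(-461 - 166)*V = (-461 - 166)*224 = -627*224 = -140448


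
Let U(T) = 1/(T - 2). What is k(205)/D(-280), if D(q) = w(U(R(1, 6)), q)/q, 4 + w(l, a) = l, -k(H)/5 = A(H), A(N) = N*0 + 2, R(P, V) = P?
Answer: -560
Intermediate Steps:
A(N) = 2 (A(N) = 0 + 2 = 2)
k(H) = -10 (k(H) = -5*2 = -10)
U(T) = 1/(-2 + T)
w(l, a) = -4 + l
D(q) = -5/q (D(q) = (-4 + 1/(-2 + 1))/q = (-4 + 1/(-1))/q = (-4 - 1)/q = -5/q)
k(205)/D(-280) = -10/((-5/(-280))) = -10/((-5*(-1/280))) = -10/1/56 = -10*56 = -560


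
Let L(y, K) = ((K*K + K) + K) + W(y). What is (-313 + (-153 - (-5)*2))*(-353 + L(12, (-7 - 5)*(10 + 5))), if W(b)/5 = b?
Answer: -14476632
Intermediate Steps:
W(b) = 5*b
L(y, K) = K² + 2*K + 5*y (L(y, K) = ((K*K + K) + K) + 5*y = ((K² + K) + K) + 5*y = ((K + K²) + K) + 5*y = (K² + 2*K) + 5*y = K² + 2*K + 5*y)
(-313 + (-153 - (-5)*2))*(-353 + L(12, (-7 - 5)*(10 + 5))) = (-313 + (-153 - (-5)*2))*(-353 + (((-7 - 5)*(10 + 5))² + 2*((-7 - 5)*(10 + 5)) + 5*12)) = (-313 + (-153 - 1*(-10)))*(-353 + ((-12*15)² + 2*(-12*15) + 60)) = (-313 + (-153 + 10))*(-353 + ((-180)² + 2*(-180) + 60)) = (-313 - 143)*(-353 + (32400 - 360 + 60)) = -456*(-353 + 32100) = -456*31747 = -14476632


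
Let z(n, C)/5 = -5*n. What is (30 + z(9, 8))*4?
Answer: -780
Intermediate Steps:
z(n, C) = -25*n (z(n, C) = 5*(-5*n) = -25*n)
(30 + z(9, 8))*4 = (30 - 25*9)*4 = (30 - 225)*4 = -195*4 = -780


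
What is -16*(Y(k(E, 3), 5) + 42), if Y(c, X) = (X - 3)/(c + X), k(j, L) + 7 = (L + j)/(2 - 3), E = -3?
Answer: -656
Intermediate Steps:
k(j, L) = -7 - L - j (k(j, L) = -7 + (L + j)/(2 - 3) = -7 + (L + j)/(-1) = -7 + (L + j)*(-1) = -7 + (-L - j) = -7 - L - j)
Y(c, X) = (-3 + X)/(X + c)
-16*(Y(k(E, 3), 5) + 42) = -16*((-3 + 5)/(5 + (-7 - 1*3 - 1*(-3))) + 42) = -16*(2/(5 + (-7 - 3 + 3)) + 42) = -16*(2/(5 - 7) + 42) = -16*(2/(-2) + 42) = -16*(-½*2 + 42) = -16*(-1 + 42) = -16*41 = -656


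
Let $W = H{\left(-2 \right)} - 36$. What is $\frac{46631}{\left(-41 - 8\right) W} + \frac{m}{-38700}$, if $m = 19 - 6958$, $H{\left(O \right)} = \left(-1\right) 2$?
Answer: $\frac{100974451}{4003300} \approx 25.223$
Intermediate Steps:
$H{\left(O \right)} = -2$
$W = -38$ ($W = -2 - 36 = -38$)
$m = -6939$ ($m = 19 - 6958 = -6939$)
$\frac{46631}{\left(-41 - 8\right) W} + \frac{m}{-38700} = \frac{46631}{\left(-41 - 8\right) \left(-38\right)} - \frac{6939}{-38700} = \frac{46631}{\left(-49\right) \left(-38\right)} - - \frac{771}{4300} = \frac{46631}{1862} + \frac{771}{4300} = \frac{100974451}{4003300}$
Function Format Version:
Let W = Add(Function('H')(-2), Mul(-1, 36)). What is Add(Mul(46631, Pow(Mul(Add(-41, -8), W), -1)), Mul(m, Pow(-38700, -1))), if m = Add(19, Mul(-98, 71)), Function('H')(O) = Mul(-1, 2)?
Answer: Rational(100974451, 4003300) ≈ 25.223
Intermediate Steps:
Function('H')(O) = -2
W = -38 (W = Add(-2, Mul(-1, 36)) = Add(-2, -36) = -38)
m = -6939 (m = Add(19, -6958) = -6939)
Add(Mul(46631, Pow(Mul(Add(-41, -8), W), -1)), Mul(m, Pow(-38700, -1))) = Add(Mul(46631, Pow(Mul(Add(-41, -8), -38), -1)), Mul(-6939, Pow(-38700, -1))) = Add(Mul(46631, Pow(Mul(-49, -38), -1)), Mul(-6939, Rational(-1, 38700))) = Add(Mul(46631, Pow(1862, -1)), Rational(771, 4300)) = Add(Mul(46631, Rational(1, 1862)), Rational(771, 4300)) = Add(Rational(46631, 1862), Rational(771, 4300)) = Rational(100974451, 4003300)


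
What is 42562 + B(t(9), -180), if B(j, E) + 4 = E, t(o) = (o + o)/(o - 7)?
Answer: 42378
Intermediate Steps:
t(o) = 2*o/(-7 + o) (t(o) = (2*o)/(-7 + o) = 2*o/(-7 + o))
B(j, E) = -4 + E
42562 + B(t(9), -180) = 42562 + (-4 - 180) = 42562 - 184 = 42378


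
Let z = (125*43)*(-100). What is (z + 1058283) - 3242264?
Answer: -2721481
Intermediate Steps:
z = -537500 (z = 5375*(-100) = -537500)
(z + 1058283) - 3242264 = (-537500 + 1058283) - 3242264 = 520783 - 3242264 = -2721481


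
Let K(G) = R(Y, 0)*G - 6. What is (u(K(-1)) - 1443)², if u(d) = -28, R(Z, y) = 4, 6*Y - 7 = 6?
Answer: 2163841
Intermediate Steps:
Y = 13/6 (Y = 7/6 + (⅙)*6 = 7/6 + 1 = 13/6 ≈ 2.1667)
K(G) = -6 + 4*G (K(G) = 4*G - 6 = -6 + 4*G)
(u(K(-1)) - 1443)² = (-28 - 1443)² = (-1471)² = 2163841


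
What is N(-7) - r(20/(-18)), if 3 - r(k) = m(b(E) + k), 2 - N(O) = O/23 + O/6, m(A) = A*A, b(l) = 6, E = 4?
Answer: 90811/3726 ≈ 24.372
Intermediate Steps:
m(A) = A²
N(O) = 2 - 29*O/138 (N(O) = 2 - (O/23 + O/6) = 2 - 29*O/138)
r(k) = 3 - (6 + k)²
N(-7) - r(20/(-18)) = (2 - 29/138*(-7)) - (3 - (6 + 20/(-18))²) = (2 + 203/138) - (3 - (6 + 20*(-1/18))²) = 479/138 - (3 - (6 - 10/9)²) = 479/138 - (3 - (44/9)²) = 479/138 - (3 - 1*1936/81) = 479/138 - (3 - 1936/81) = 479/138 - 1*(-1693/81) = 479/138 + 1693/81 = 90811/3726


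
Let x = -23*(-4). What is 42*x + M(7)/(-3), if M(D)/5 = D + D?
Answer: 11522/3 ≈ 3840.7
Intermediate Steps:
M(D) = 10*D (M(D) = 5*(D + D) = 5*(2*D) = 10*D)
x = 92
42*x + M(7)/(-3) = 42*92 + (10*7)/(-3) = 3864 + 70*(-⅓) = 3864 - 70/3 = 11522/3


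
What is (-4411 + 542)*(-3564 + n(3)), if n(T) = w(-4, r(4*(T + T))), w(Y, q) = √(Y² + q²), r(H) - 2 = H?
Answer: 13789116 - 7738*√173 ≈ 1.3687e+7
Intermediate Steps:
r(H) = 2 + H
n(T) = √(16 + (2 + 8*T)²) (n(T) = √((-4)² + (2 + 4*(T + T))²) = √(16 + (2 + 4*(2*T))²) = √(16 + (2 + 8*T)²))
(-4411 + 542)*(-3564 + n(3)) = (-4411 + 542)*(-3564 + 2*√(4 + (1 + 4*3)²)) = -3869*(-3564 + 2*√(4 + (1 + 12)²)) = -3869*(-3564 + 2*√(4 + 13²)) = -3869*(-3564 + 2*√(4 + 169)) = -3869*(-3564 + 2*√173) = 13789116 - 7738*√173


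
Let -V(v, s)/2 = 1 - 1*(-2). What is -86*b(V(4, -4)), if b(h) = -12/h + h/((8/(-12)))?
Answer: -946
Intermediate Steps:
V(v, s) = -6 (V(v, s) = -2*(1 - 1*(-2)) = -2*(1 + 2) = -2*3 = -6)
b(h) = -12/h - 3*h/2 (b(h) = -12/h + h/((8*(-1/12))) = -12/h + h/(-2/3) = -12/h + h*(-3/2) = -12/h - 3*h/2)
-86*b(V(4, -4)) = -86*(-12/(-6) - 3/2*(-6)) = -86*(-12*(-1/6) + 9) = -86*(2 + 9) = -86*11 = -946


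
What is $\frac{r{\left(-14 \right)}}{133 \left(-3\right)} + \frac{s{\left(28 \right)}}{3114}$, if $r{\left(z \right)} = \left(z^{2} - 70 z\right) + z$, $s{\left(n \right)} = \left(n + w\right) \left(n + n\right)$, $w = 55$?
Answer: $- \frac{41998}{29583} \approx -1.4197$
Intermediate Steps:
$s{\left(n \right)} = 2 n \left(55 + n\right)$ ($s{\left(n \right)} = \left(n + 55\right) \left(n + n\right) = \left(55 + n\right) 2 n = 2 n \left(55 + n\right)$)
$r{\left(z \right)} = z^{2} - 69 z$
$\frac{r{\left(-14 \right)}}{133 \left(-3\right)} + \frac{s{\left(28 \right)}}{3114} = \frac{\left(-14\right) \left(-69 - 14\right)}{133 \left(-3\right)} + \frac{2 \cdot 28 \left(55 + 28\right)}{3114} = \frac{\left(-14\right) \left(-83\right)}{-399} + 2 \cdot 28 \cdot 83 \cdot \frac{1}{3114} = 1162 \left(- \frac{1}{399}\right) + 4648 \cdot \frac{1}{3114} = - \frac{166}{57} + \frac{2324}{1557} = - \frac{41998}{29583}$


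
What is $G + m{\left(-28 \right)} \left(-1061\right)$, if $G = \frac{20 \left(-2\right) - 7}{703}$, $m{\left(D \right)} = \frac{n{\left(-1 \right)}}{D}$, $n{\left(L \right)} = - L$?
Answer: $\frac{744567}{19684} \approx 37.826$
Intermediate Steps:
$m{\left(D \right)} = \frac{1}{D}$ ($m{\left(D \right)} = \frac{\left(-1\right) \left(-1\right)}{D} = 1 \frac{1}{D} = \frac{1}{D}$)
$G = - \frac{47}{703}$ ($G = \left(-40 - 7\right) \frac{1}{703} = \left(-47\right) \frac{1}{703} = - \frac{47}{703} \approx -0.066856$)
$G + m{\left(-28 \right)} \left(-1061\right) = - \frac{47}{703} + \frac{1}{-28} \left(-1061\right) = - \frac{47}{703} - - \frac{1061}{28} = - \frac{47}{703} + \frac{1061}{28} = \frac{744567}{19684}$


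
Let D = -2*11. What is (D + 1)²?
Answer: 441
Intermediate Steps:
D = -22
(D + 1)² = (-22 + 1)² = (-21)² = 441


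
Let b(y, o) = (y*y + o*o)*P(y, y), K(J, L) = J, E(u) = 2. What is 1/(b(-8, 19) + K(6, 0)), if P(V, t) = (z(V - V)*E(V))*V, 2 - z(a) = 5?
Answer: 1/20406 ≈ 4.9005e-5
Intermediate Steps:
z(a) = -3 (z(a) = 2 - 1*5 = 2 - 5 = -3)
P(V, t) = -6*V (P(V, t) = (-3*2)*V = -6*V)
b(y, o) = -6*y*(o**2 + y**2) (b(y, o) = (y*y + o*o)*(-6*y) = (y**2 + o**2)*(-6*y) = (o**2 + y**2)*(-6*y) = -6*y*(o**2 + y**2))
1/(b(-8, 19) + K(6, 0)) = 1/(-6*(-8)*(19**2 + (-8)**2) + 6) = 1/(-6*(-8)*(361 + 64) + 6) = 1/(-6*(-8)*425 + 6) = 1/(20400 + 6) = 1/20406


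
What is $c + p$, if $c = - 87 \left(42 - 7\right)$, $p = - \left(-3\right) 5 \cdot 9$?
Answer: $-2910$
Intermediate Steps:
$p = 135$ ($p = - \left(-15\right) 9 = \left(-1\right) \left(-135\right) = 135$)
$c = -3045$ ($c = - 87 \left(42 + \left(-32 + 25\right)\right) = - 87 \left(42 - 7\right) = \left(-87\right) 35 = -3045$)
$c + p = -3045 + 135 = -2910$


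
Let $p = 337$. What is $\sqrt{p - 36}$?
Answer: $\sqrt{301} \approx 17.349$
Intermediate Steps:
$\sqrt{p - 36} = \sqrt{337 - 36} = \sqrt{301}$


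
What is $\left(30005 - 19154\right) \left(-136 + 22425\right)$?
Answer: $241857939$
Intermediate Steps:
$\left(30005 - 19154\right) \left(-136 + 22425\right) = 10851 \cdot 22289 = 241857939$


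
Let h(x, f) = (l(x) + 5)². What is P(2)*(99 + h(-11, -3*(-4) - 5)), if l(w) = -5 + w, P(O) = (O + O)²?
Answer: 3520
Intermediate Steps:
P(O) = 4*O² (P(O) = (2*O)² = 4*O²)
h(x, f) = x² (h(x, f) = ((-5 + x) + 5)² = x²)
P(2)*(99 + h(-11, -3*(-4) - 5)) = (4*2²)*(99 + (-11)²) = (4*4)*(99 + 121) = 16*220 = 3520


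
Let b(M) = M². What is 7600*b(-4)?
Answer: 121600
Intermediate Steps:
7600*b(-4) = 7600*(-4)² = 7600*16 = 121600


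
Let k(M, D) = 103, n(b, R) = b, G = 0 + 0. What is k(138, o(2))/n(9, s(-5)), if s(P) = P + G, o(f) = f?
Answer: 103/9 ≈ 11.444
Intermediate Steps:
G = 0
s(P) = P (s(P) = P + 0 = P)
k(138, o(2))/n(9, s(-5)) = 103/9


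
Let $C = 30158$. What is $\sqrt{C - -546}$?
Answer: $4 \sqrt{1919} \approx 175.23$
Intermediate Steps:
$\sqrt{C - -546} = \sqrt{30158 - -546} = \sqrt{30158 + 546} = \sqrt{30704} = 4 \sqrt{1919}$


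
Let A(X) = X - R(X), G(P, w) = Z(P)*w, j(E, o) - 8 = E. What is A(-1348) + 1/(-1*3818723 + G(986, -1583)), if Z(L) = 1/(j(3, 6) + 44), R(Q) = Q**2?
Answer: -381931924833351/210031348 ≈ -1.8185e+6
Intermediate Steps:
j(E, o) = 8 + E
Z(L) = 1/55 (Z(L) = 1/((8 + 3) + 44) = 1/(11 + 44) = 1/55)
G(P, w) = w/55
A(X) = X - X**2
A(-1348) + 1/(-1*3818723 + G(986, -1583)) = -1348*(1 - 1*(-1348)) + 1/(-1*3818723 + (1/55)*(-1583)) = -1348*(1 + 1348) + 1/(-3818723 - 1583/55) = -1348*1349 + 1/(-210031348/55) = -1818452 - 55/210031348 = -381931924833351/210031348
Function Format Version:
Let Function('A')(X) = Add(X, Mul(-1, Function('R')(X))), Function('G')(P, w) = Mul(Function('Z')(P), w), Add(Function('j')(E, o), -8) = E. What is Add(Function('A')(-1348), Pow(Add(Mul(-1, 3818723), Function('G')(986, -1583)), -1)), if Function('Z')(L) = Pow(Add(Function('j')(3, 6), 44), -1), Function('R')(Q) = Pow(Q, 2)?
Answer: Rational(-381931924833351, 210031348) ≈ -1.8185e+6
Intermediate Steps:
Function('j')(E, o) = Add(8, E)
Function('Z')(L) = Rational(1, 55) (Function('Z')(L) = Pow(Add(Add(8, 3), 44), -1) = Pow(Add(11, 44), -1) = Pow(55, -1) = Rational(1, 55))
Function('G')(P, w) = Mul(Rational(1, 55), w)
Function('A')(X) = Add(X, Mul(-1, Pow(X, 2)))
Add(Function('A')(-1348), Pow(Add(Mul(-1, 3818723), Function('G')(986, -1583)), -1)) = Add(Mul(-1348, Add(1, Mul(-1, -1348))), Pow(Add(Mul(-1, 3818723), Mul(Rational(1, 55), -1583)), -1)) = Add(Mul(-1348, Add(1, 1348)), Pow(Add(-3818723, Rational(-1583, 55)), -1)) = Add(Mul(-1348, 1349), Pow(Rational(-210031348, 55), -1)) = Add(-1818452, Rational(-55, 210031348)) = Rational(-381931924833351, 210031348)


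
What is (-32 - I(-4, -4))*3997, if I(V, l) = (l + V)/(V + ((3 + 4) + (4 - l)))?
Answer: -1374968/11 ≈ -1.2500e+5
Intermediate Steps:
I(V, l) = (V + l)/(11 + V - l) (I(V, l) = (V + l)/(V + (7 + (4 - l))) = (V + l)/(V + (11 - l)) = (V + l)/(11 + V - l))
(-32 - I(-4, -4))*3997 = (-32 - (-4 - 4)/(11 - 4 - 1*(-4)))*3997 = (-32 - (-8)/(11 - 4 + 4))*3997 = (-32 - (-8)/11)*3997 = (-32 - 1*(-8/11))*3997 = (-32 + 8/11)*3997 = -344/11*3997 = -1374968/11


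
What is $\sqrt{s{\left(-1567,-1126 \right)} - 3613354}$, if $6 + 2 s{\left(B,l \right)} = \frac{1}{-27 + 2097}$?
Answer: $\frac{i \sqrt{1720319267585}}{690} \approx 1900.9 i$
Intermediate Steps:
$s{\left(B,l \right)} = - \frac{12419}{4140}$ ($s{\left(B,l \right)} = -3 + \frac{1}{2 \left(-27 + 2097\right)} = -3 + \frac{1}{2 \cdot 2070} = -3 + \frac{1}{2} \cdot \frac{1}{2070} = -3 + \frac{1}{4140} = - \frac{12419}{4140}$)
$\sqrt{s{\left(-1567,-1126 \right)} - 3613354} = \sqrt{- \frac{12419}{4140} - 3613354} = \sqrt{- \frac{14959297979}{4140}} = \frac{i \sqrt{1720319267585}}{690}$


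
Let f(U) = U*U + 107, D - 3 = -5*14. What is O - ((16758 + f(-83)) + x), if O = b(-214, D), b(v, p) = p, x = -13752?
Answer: -10069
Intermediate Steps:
D = -67 (D = 3 - 5*14 = 3 - 70 = -67)
f(U) = 107 + U**2 (f(U) = U**2 + 107 = 107 + U**2)
O = -67
O - ((16758 + f(-83)) + x) = -67 - ((16758 + (107 + (-83)**2)) - 13752) = -67 - ((16758 + (107 + 6889)) - 13752) = -67 - ((16758 + 6996) - 13752) = -67 - (23754 - 13752) = -67 - 1*10002 = -67 - 10002 = -10069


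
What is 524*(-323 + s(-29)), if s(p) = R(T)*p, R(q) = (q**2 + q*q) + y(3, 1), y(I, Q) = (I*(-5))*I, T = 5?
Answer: -245232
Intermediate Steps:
y(I, Q) = -5*I**2 (y(I, Q) = (-5*I)*I = -5*I**2)
R(q) = -45 + 2*q**2 (R(q) = (q**2 + q*q) - 5*3**2 = (q**2 + q**2) - 5*9 = 2*q**2 - 45 = -45 + 2*q**2)
s(p) = 5*p (s(p) = (-45 + 2*5**2)*p = (-45 + 2*25)*p = (-45 + 50)*p = 5*p)
524*(-323 + s(-29)) = 524*(-323 + 5*(-29)) = 524*(-323 - 145) = 524*(-468) = -245232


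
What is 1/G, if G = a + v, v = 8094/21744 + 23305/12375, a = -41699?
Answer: -2989800/124664926787 ≈ -2.3983e-5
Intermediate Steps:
v = 6743413/2989800 (v = 8094*(1/21744) + 23305*(1/12375) = 1349/3624 + 4661/2475 = 6743413/2989800 ≈ 2.2555)
G = -124664926787/2989800 (G = -41699 + 6743413/2989800 = -124664926787/2989800 ≈ -41697.)
1/G = 1/(-124664926787/2989800) = -2989800/124664926787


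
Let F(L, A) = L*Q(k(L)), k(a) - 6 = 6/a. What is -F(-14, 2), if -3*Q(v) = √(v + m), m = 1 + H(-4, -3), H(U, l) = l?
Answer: -10*√7/3 ≈ -8.8192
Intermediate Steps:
k(a) = 6 + 6/a
m = -2 (m = 1 - 3 = -2)
Q(v) = -√(-2 + v)/3 (Q(v) = -√(v - 2)/3 = -√(-2 + v)/3)
F(L, A) = -L*√(4 + 6/L)/3 (F(L, A) = L*(-√(-2 + (6 + 6/L))/3) = L*(-√(4 + 6/L)/3) = -L*√(4 + 6/L)/3)
-F(-14, 2) = -(-1)*(-14)*√(4 + 6/(-14))/3 = -(-1)*(-14)*√(4 + 6*(-1/14))/3 = -(-1)*(-14)*√(4 - 3/7)/3 = -(-1)*(-14)*√(25/7)/3 = -(-1)*(-14)*5*√7/7/3 = -10*√7/3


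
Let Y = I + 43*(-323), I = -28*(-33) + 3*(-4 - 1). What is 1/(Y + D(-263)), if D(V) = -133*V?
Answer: 1/21999 ≈ 4.5457e-5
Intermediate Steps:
I = 909 (I = 924 + 3*(-5) = 924 - 15 = 909)
Y = -12980 (Y = 909 + 43*(-323) = 909 - 13889 = -12980)
1/(Y + D(-263)) = 1/(-12980 - 133*(-263)) = 1/(-12980 + 34979) = 1/21999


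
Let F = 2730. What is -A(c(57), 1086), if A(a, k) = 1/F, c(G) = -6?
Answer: -1/2730 ≈ -0.00036630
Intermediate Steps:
A(a, k) = 1/2730
-A(c(57), 1086) = -1*1/2730 = -1/2730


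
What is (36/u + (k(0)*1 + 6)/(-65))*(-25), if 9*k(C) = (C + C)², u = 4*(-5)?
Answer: 615/13 ≈ 47.308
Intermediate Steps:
u = -20
k(C) = 4*C²/9 (k(C) = (C + C)²/9 = (2*C)²/9 = (4*C²)/9 = 4*C²/9)
(36/u + (k(0)*1 + 6)/(-65))*(-25) = (36/(-20) + (((4/9)*0²)*1 + 6)/(-65))*(-25) = (36*(-1/20) + (((4/9)*0)*1 + 6)*(-1/65))*(-25) = (-9/5 + (0*1 + 6)*(-1/65))*(-25) = (-9/5 + (0 + 6)*(-1/65))*(-25) = (-9/5 + 6*(-1/65))*(-25) = (-9/5 - 6/65)*(-25) = -123/65*(-25) = 615/13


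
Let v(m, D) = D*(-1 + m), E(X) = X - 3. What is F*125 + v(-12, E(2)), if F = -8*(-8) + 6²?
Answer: 12513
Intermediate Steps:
E(X) = -3 + X
F = 100 (F = 64 + 36 = 100)
F*125 + v(-12, E(2)) = 100*125 + (-3 + 2)*(-1 - 12) = 12500 - 1*(-13) = 12500 + 13 = 12513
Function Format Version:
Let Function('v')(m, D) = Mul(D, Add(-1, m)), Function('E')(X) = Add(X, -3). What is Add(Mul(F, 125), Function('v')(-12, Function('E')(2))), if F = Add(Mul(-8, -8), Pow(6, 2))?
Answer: 12513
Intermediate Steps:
Function('E')(X) = Add(-3, X)
F = 100 (F = Add(64, 36) = 100)
Add(Mul(F, 125), Function('v')(-12, Function('E')(2))) = Add(Mul(100, 125), Mul(Add(-3, 2), Add(-1, -12))) = Add(12500, Mul(-1, -13)) = Add(12500, 13) = 12513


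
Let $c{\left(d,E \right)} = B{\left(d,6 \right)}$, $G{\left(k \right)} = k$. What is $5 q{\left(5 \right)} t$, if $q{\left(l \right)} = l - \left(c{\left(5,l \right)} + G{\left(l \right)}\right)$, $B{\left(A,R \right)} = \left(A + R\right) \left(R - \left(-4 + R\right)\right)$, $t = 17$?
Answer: $-3740$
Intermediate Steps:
$B{\left(A,R \right)} = 4 A + 4 R$ ($B{\left(A,R \right)} = \left(A + R\right) 4 = 4 A + 4 R$)
$c{\left(d,E \right)} = 24 + 4 d$ ($c{\left(d,E \right)} = 4 d + 4 \cdot 6 = 4 d + 24 = 24 + 4 d$)
$q{\left(l \right)} = -44$ ($q{\left(l \right)} = l - \left(\left(24 + 4 \cdot 5\right) + l\right) = l - \left(\left(24 + 20\right) + l\right) = l - \left(44 + l\right) = -44$)
$5 q{\left(5 \right)} t = 5 \left(-44\right) 17 = \left(-220\right) 17 = -3740$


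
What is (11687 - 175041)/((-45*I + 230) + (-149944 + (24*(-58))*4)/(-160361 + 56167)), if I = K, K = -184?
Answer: -4255126669/221711613 ≈ -19.192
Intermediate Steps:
I = -184
(11687 - 175041)/((-45*I + 230) + (-149944 + (24*(-58))*4)/(-160361 + 56167)) = (11687 - 175041)/((-45*(-184) + 230) + (-149944 + (24*(-58))*4)/(-160361 + 56167)) = -163354/((8280 + 230) + (-149944 - 1392*4)/(-104194)) = -163354/(8510 + (-149944 - 5568)*(-1/104194)) = -163354/(8510 - 155512*(-1/104194)) = -163354/(8510 + 77756/52097) = -163354/443423226/52097 = -163354*52097/443423226 = -4255126669/221711613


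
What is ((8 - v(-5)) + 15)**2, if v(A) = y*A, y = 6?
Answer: 2809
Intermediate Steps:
v(A) = 6*A
((8 - v(-5)) + 15)**2 = ((8 - 6*(-5)) + 15)**2 = ((8 - 1*(-30)) + 15)**2 = ((8 + 30) + 15)**2 = (38 + 15)**2 = 53**2 = 2809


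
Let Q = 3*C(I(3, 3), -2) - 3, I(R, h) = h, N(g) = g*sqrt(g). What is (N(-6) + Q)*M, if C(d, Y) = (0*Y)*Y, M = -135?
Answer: 405 + 810*I*sqrt(6) ≈ 405.0 + 1984.1*I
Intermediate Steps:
N(g) = g**(3/2)
C(d, Y) = 0 (C(d, Y) = 0*Y = 0)
Q = -3 (Q = 3*0 - 3 = 0 - 3 = -3)
(N(-6) + Q)*M = ((-6)**(3/2) - 3)*(-135) = (-6*I*sqrt(6) - 3)*(-135) = (-3 - 6*I*sqrt(6))*(-135) = 405 + 810*I*sqrt(6)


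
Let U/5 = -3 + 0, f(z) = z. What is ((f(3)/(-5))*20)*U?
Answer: 180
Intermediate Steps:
U = -15 (U = 5*(-3 + 0) = 5*(-3) = -15)
((f(3)/(-5))*20)*U = ((3/(-5))*20)*(-15) = ((3*(-⅕))*20)*(-15) = -⅗*20*(-15) = -12*(-15) = 180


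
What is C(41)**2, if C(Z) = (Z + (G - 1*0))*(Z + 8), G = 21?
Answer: 9229444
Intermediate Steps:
C(Z) = (8 + Z)*(21 + Z) (C(Z) = (Z + (21 - 1*0))*(Z + 8) = (Z + (21 + 0))*(8 + Z) = (Z + 21)*(8 + Z) = (21 + Z)*(8 + Z) = (8 + Z)*(21 + Z))
C(41)**2 = (168 + 41**2 + 29*41)**2 = (168 + 1681 + 1189)**2 = 3038**2 = 9229444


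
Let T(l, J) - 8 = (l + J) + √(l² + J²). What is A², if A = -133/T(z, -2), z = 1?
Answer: 17689/(7 + √5)² ≈ 207.36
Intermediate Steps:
T(l, J) = 8 + J + l + √(J² + l²) (T(l, J) = 8 + ((l + J) + √(l² + J²)) = 8 + ((J + l) + √(J² + l²)) = 8 + (J + l + √(J² + l²)) = 8 + J + l + √(J² + l²))
A = -133/(7 + √5) (A = -133/(8 - 2 + 1 + √((-2)² + 1²)) = -133/(8 - 2 + 1 + √(4 + 1)) = -133/(8 - 2 + 1 + √5) = -133/(7 + √5) ≈ -14.400)
A² = (-931/44 + 133*√5/44)²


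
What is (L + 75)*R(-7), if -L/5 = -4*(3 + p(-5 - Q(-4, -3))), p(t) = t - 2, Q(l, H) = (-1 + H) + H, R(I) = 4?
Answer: 540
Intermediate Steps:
Q(l, H) = -1 + 2*H
p(t) = -2 + t
L = 60 (L = -(-20)*(3 + (-2 + (-5 - (-1 + 2*(-3))))) = -(-20)*(3 + (-2 + (-5 - (-1 - 6)))) = -(-20)*(3 + (-2 + (-5 - 1*(-7)))) = -(-20)*(3 + (-2 + (-5 + 7))) = -(-20)*(3 + (-2 + 2)) = -(-20)*(3 + 0) = -(-20)*3 = -5*(-12) = 60)
(L + 75)*R(-7) = (60 + 75)*4 = 135*4 = 540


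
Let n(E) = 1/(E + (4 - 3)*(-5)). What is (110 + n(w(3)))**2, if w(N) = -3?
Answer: 772641/64 ≈ 12073.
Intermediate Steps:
n(E) = 1/(-5 + E) (n(E) = 1/(E + 1*(-5)) = 1/(E - 5) = 1/(-5 + E))
(110 + n(w(3)))**2 = (110 + 1/(-5 - 3))**2 = (110 + 1/(-8))**2 = (110 - 1/8)**2 = (879/8)**2 = 772641/64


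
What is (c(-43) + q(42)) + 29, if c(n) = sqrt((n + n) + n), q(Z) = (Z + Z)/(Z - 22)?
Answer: 166/5 + I*sqrt(129) ≈ 33.2 + 11.358*I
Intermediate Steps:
q(Z) = 2*Z/(-22 + Z) (q(Z) = (2*Z)/(-22 + Z) = 2*Z/(-22 + Z))
c(n) = sqrt(3)*sqrt(n) (c(n) = sqrt(2*n + n) = sqrt(3*n) = sqrt(3)*sqrt(n))
(c(-43) + q(42)) + 29 = (sqrt(3)*sqrt(-43) + 2*42/(-22 + 42)) + 29 = (sqrt(3)*(I*sqrt(43)) + 2*42/20) + 29 = (I*sqrt(129) + 2*42*(1/20)) + 29 = (I*sqrt(129) + 21/5) + 29 = (21/5 + I*sqrt(129)) + 29 = 166/5 + I*sqrt(129)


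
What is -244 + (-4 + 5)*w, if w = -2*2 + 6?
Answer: -242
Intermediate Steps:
w = 2 (w = -4 + 6 = 2)
-244 + (-4 + 5)*w = -244 + (-4 + 5)*2 = -244 + 1*2 = -244 + 2 = -242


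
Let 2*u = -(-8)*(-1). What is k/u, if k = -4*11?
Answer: 11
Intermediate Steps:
k = -44
u = -4 (u = (-(-8)*(-1))/2 = (-2*4)/2 = (½)*(-8) = -4)
k/u = -44/(-4) = -44*(-¼) = 11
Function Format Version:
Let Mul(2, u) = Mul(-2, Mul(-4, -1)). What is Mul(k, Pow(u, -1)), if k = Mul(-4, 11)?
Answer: 11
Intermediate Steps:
k = -44
u = -4 (u = Mul(Rational(1, 2), Mul(-2, Mul(-4, -1))) = Mul(Rational(1, 2), Mul(-2, 4)) = Mul(Rational(1, 2), -8) = -4)
Mul(k, Pow(u, -1)) = Mul(-44, Pow(-4, -1)) = Mul(-44, Rational(-1, 4)) = 11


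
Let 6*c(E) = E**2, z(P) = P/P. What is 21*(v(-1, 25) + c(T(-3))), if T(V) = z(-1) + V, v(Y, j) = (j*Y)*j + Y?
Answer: -13132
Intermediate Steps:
z(P) = 1
v(Y, j) = Y + Y*j**2 (v(Y, j) = (Y*j)*j + Y = Y*j**2 + Y = Y + Y*j**2)
T(V) = 1 + V
c(E) = E**2/6
21*(v(-1, 25) + c(T(-3))) = 21*(-(1 + 25**2) + (1 - 3)**2/6) = 21*(-(1 + 625) + (1/6)*(-2)**2) = 21*(-1*626 + (1/6)*4) = 21*(-626 + 2/3) = 21*(-1876/3) = -13132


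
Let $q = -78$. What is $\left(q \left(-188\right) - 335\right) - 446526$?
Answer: $-432197$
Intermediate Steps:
$\left(q \left(-188\right) - 335\right) - 446526 = \left(\left(-78\right) \left(-188\right) - 335\right) - 446526 = \left(14664 - 335\right) - 446526 = 14329 - 446526 = -432197$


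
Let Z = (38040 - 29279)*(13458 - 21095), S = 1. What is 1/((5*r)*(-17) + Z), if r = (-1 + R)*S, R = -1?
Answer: -1/66907587 ≈ -1.4946e-8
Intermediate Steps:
r = -2 (r = (-1 - 1)*1 = -2*1 = -2)
Z = -66907757 (Z = 8761*(-7637) = -66907757)
1/((5*r)*(-17) + Z) = 1/((5*(-2))*(-17) - 66907757) = 1/(-10*(-17) - 66907757) = 1/(170 - 66907757) = 1/(-66907587) = -1/66907587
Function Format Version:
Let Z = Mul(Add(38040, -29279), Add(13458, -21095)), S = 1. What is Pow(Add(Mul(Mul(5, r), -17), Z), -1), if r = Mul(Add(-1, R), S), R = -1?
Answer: Rational(-1, 66907587) ≈ -1.4946e-8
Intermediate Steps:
r = -2 (r = Mul(Add(-1, -1), 1) = Mul(-2, 1) = -2)
Z = -66907757 (Z = Mul(8761, -7637) = -66907757)
Pow(Add(Mul(Mul(5, r), -17), Z), -1) = Pow(Add(Mul(Mul(5, -2), -17), -66907757), -1) = Pow(Add(Mul(-10, -17), -66907757), -1) = Pow(Add(170, -66907757), -1) = Pow(-66907587, -1) = Rational(-1, 66907587)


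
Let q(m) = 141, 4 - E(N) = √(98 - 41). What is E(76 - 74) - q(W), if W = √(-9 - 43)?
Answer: -137 - √57 ≈ -144.55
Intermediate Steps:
W = 2*I*√13 (W = √(-52) = 2*I*√13 ≈ 7.2111*I)
E(N) = 4 - √57 (E(N) = 4 - √(98 - 41) = 4 - √57)
E(76 - 74) - q(W) = (4 - √57) - 1*141 = (4 - √57) - 141 = -137 - √57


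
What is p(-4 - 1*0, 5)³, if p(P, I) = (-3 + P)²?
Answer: 117649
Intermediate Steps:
p(-4 - 1*0, 5)³ = ((-3 + (-4 - 1*0))²)³ = ((-3 + (-4 + 0))²)³ = ((-3 - 4)²)³ = ((-7)²)³ = 49³ = 117649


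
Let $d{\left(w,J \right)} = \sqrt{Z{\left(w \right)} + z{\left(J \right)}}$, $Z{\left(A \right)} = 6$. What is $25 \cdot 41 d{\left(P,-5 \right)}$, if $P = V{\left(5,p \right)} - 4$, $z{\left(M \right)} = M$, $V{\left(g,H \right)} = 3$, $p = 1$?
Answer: $1025$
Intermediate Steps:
$P = -1$ ($P = 3 - 4 = -1$)
$d{\left(w,J \right)} = \sqrt{6 + J}$
$25 \cdot 41 d{\left(P,-5 \right)} = 25 \cdot 41 \sqrt{6 - 5} = 1025 \sqrt{1} = 1025 \cdot 1 = 1025$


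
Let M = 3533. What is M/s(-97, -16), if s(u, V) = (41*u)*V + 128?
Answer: 3533/63760 ≈ 0.055411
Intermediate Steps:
s(u, V) = 128 + 41*V*u (s(u, V) = 41*V*u + 128 = 128 + 41*V*u)
M/s(-97, -16) = 3533/(128 + 41*(-16)*(-97)) = 3533/(128 + 63632) = 3533/63760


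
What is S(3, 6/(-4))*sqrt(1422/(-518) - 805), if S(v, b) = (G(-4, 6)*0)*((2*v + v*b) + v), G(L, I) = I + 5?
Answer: 0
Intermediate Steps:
G(L, I) = 5 + I
S(v, b) = 0 (S(v, b) = ((5 + 6)*0)*((2*v + v*b) + v) = (11*0)*((2*v + b*v) + v) = 0*(3*v + b*v) = 0)
S(3, 6/(-4))*sqrt(1422/(-518) - 805) = 0*sqrt(1422/(-518) - 805) = 0*sqrt(1422*(-1/518) - 805) = 0*sqrt(-711/259 - 805) = 0*sqrt(-209206/259) = 0*(I*sqrt(54184354)/259) = 0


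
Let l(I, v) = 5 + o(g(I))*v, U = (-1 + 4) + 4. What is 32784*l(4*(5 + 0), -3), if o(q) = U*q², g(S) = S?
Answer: -275221680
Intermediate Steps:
U = 7 (U = 3 + 4 = 7)
o(q) = 7*q²
l(I, v) = 5 + 7*v*I² (l(I, v) = 5 + (7*I²)*v = 5 + 7*v*I²)
32784*l(4*(5 + 0), -3) = 32784*(5 + 7*(-3)*(4*(5 + 0))²) = 32784*(5 + 7*(-3)*(4*5)²) = 32784*(5 + 7*(-3)*20²) = 32784*(5 + 7*(-3)*400) = 32784*(5 - 8400) = 32784*(-8395) = -275221680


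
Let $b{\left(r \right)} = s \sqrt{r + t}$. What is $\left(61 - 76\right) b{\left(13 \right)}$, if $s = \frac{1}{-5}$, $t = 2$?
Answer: $3 \sqrt{15} \approx 11.619$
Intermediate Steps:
$s = - \frac{1}{5} \approx -0.2$
$b{\left(r \right)} = - \frac{\sqrt{2 + r}}{5}$ ($b{\left(r \right)} = - \frac{\sqrt{r + 2}}{5} = - \frac{\sqrt{2 + r}}{5}$)
$\left(61 - 76\right) b{\left(13 \right)} = \left(61 - 76\right) \left(- \frac{\sqrt{2 + 13}}{5}\right) = - 15 \left(- \frac{\sqrt{15}}{5}\right) = 3 \sqrt{15}$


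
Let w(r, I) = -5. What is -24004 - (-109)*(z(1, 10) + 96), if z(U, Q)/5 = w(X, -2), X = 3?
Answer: -16265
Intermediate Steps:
z(U, Q) = -25 (z(U, Q) = 5*(-5) = -25)
-24004 - (-109)*(z(1, 10) + 96) = -24004 - (-109)*(-25 + 96) = -24004 - (-109)*71 = -24004 - 1*(-7739) = -24004 + 7739 = -16265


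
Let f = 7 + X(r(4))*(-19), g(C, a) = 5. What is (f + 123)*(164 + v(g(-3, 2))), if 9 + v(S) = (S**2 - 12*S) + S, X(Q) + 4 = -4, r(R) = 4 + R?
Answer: 35250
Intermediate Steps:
X(Q) = -8 (X(Q) = -4 - 4 = -8)
v(S) = -9 + S**2 - 11*S (v(S) = -9 + ((S**2 - 12*S) + S) = -9 + (S**2 - 11*S) = -9 + S**2 - 11*S)
f = 159 (f = 7 - 8*(-19) = 7 + 152 = 159)
(f + 123)*(164 + v(g(-3, 2))) = (159 + 123)*(164 + (-9 + 5**2 - 11*5)) = 282*(164 + (-9 + 25 - 55)) = 282*(164 - 39) = 282*125 = 35250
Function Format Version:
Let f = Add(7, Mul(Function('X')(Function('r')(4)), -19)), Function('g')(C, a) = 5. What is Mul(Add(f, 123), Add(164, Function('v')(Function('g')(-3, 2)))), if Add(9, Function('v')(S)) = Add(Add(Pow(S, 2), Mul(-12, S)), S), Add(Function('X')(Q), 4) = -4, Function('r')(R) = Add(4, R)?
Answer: 35250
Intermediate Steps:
Function('X')(Q) = -8 (Function('X')(Q) = Add(-4, -4) = -8)
Function('v')(S) = Add(-9, Pow(S, 2), Mul(-11, S)) (Function('v')(S) = Add(-9, Add(Add(Pow(S, 2), Mul(-12, S)), S)) = Add(-9, Add(Pow(S, 2), Mul(-11, S))) = Add(-9, Pow(S, 2), Mul(-11, S)))
f = 159 (f = Add(7, Mul(-8, -19)) = Add(7, 152) = 159)
Mul(Add(f, 123), Add(164, Function('v')(Function('g')(-3, 2)))) = Mul(Add(159, 123), Add(164, Add(-9, Pow(5, 2), Mul(-11, 5)))) = Mul(282, Add(164, Add(-9, 25, -55))) = Mul(282, Add(164, -39)) = Mul(282, 125) = 35250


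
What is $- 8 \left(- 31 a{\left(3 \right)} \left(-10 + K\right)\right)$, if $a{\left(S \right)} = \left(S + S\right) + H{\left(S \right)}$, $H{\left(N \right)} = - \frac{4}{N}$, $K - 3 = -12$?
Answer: $- \frac{65968}{3} \approx -21989.0$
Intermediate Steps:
$K = -9$ ($K = 3 - 12 = -9$)
$a{\left(S \right)} = - \frac{4}{S} + 2 S$ ($a{\left(S \right)} = \left(S + S\right) - \frac{4}{S} = 2 S - \frac{4}{S} = - \frac{4}{S} + 2 S$)
$- 8 \left(- 31 a{\left(3 \right)} \left(-10 + K\right)\right) = - 8 \left(- 31 \left(- \frac{4}{3} + 2 \cdot 3\right) \left(-10 - 9\right)\right) = - 8 \left(- 31 \left(\left(-4\right) \frac{1}{3} + 6\right) \left(-19\right)\right) = - 8 \left(- 31 \left(- \frac{4}{3} + 6\right) \left(-19\right)\right) = - 8 \left(- 31 \cdot \frac{14}{3} \left(-19\right)\right) = - 8 \left(\left(-31\right) \left(- \frac{266}{3}\right)\right) = \left(-8\right) \frac{8246}{3} = - \frac{65968}{3}$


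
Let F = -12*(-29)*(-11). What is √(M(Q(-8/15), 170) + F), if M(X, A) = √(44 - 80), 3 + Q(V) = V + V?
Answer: √(-3828 + 6*I) ≈ 0.0485 + 61.871*I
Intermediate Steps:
Q(V) = -3 + 2*V (Q(V) = -3 + (V + V) = -3 + 2*V)
F = -3828 (F = 348*(-11) = -3828)
M(X, A) = 6*I (M(X, A) = √(-36) = 6*I)
√(M(Q(-8/15), 170) + F) = √(6*I - 3828) = √(-3828 + 6*I)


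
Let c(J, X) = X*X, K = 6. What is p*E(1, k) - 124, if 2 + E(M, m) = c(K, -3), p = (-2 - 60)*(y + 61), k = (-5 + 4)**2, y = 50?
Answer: -48298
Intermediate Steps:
k = 1 (k = (-1)**2 = 1)
p = -6882 (p = (-2 - 60)*(50 + 61) = -62*111 = -6882)
c(J, X) = X**2
E(M, m) = 7 (E(M, m) = -2 + (-3)**2 = -2 + 9 = 7)
p*E(1, k) - 124 = -6882*7 - 124 = -48174 - 124 = -48298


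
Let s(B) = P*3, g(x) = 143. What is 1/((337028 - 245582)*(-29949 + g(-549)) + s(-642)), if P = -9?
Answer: -1/2725639503 ≈ -3.6689e-10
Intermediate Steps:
s(B) = -27 (s(B) = -9*3 = -27)
1/((337028 - 245582)*(-29949 + g(-549)) + s(-642)) = 1/((337028 - 245582)*(-29949 + 143) - 27) = 1/(91446*(-29806) - 27) = 1/(-2725639476 - 27) = 1/(-2725639503) = -1/2725639503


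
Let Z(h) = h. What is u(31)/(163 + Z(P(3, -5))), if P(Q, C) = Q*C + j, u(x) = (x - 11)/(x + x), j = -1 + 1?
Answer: 5/2294 ≈ 0.0021796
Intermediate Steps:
j = 0
u(x) = (-11 + x)/(2*x) (u(x) = (-11 + x)/((2*x)) = (-11 + x)*(1/(2*x)) = (-11 + x)/(2*x))
P(Q, C) = C*Q (P(Q, C) = Q*C + 0 = C*Q + 0 = C*Q)
u(31)/(163 + Z(P(3, -5))) = ((1/2)*(-11 + 31)/31)/(163 - 5*3) = ((1/2)*(1/31)*20)/(163 - 15) = (10/31)/148 = (10/31)*(1/148) = 5/2294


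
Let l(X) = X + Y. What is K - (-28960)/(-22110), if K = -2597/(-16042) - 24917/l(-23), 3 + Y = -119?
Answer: 877873863029/5142984990 ≈ 170.69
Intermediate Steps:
Y = -122 (Y = -3 - 119 = -122)
l(X) = -122 + X (l(X) = X - 122 = -122 + X)
K = 400095079/2326090 (K = -2597/(-16042) - 24917/(-122 - 23) = -2597*(-1/16042) - 24917/(-145) = 2597/16042 - 24917*(-1/145) = 2597/16042 + 24917/145 = 400095079/2326090 ≈ 172.00)
K - (-28960)/(-22110) = 400095079/2326090 - (-28960)/(-22110) = 400095079/2326090 - (-28960)*(-1)/22110 = 400095079/2326090 - 1*2896/2211 = 400095079/2326090 - 2896/2211 = 877873863029/5142984990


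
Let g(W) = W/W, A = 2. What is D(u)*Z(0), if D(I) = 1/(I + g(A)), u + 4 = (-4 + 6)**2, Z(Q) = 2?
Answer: 2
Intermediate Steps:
u = 0 (u = -4 + (-4 + 6)**2 = -4 + 2**2 = -4 + 4 = 0)
g(W) = 1
D(I) = 1/(1 + I) (D(I) = 1/(I + 1) = 1/(1 + I))
D(u)*Z(0) = 2/(1 + 0) = 2/1 = 1*2 = 2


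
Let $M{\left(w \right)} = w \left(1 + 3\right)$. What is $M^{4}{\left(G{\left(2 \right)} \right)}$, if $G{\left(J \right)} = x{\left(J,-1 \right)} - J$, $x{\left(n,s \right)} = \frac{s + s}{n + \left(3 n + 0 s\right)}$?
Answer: $6561$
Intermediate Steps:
$x{\left(n,s \right)} = \frac{s}{2 n}$ ($x{\left(n,s \right)} = \frac{2 s}{n + \left(3 n + 0\right)} = \frac{2 s}{n + 3 n} = \frac{2 s}{4 n} = 2 s \frac{1}{4 n} = \frac{s}{2 n}$)
$G{\left(J \right)} = - J - \frac{1}{2 J}$ ($G{\left(J \right)} = \frac{1}{2} \left(-1\right) \frac{1}{J} - J = - \frac{1}{2 J} - J = - J - \frac{1}{2 J}$)
$M{\left(w \right)} = 4 w$ ($M{\left(w \right)} = w 4 = 4 w$)
$M^{4}{\left(G{\left(2 \right)} \right)} = \left(4 \left(\left(-1\right) 2 - \frac{1}{2 \cdot 2}\right)\right)^{4} = \left(4 \left(-2 - \frac{1}{4}\right)\right)^{4} = \left(4 \left(- \frac{9}{4}\right)\right)^{4} = \left(-9\right)^{4} = 6561$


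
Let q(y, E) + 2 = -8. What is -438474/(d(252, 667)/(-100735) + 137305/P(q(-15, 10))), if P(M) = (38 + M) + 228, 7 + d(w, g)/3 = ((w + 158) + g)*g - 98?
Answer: -11307437667840/13279800103 ≈ -851.48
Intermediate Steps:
q(y, E) = -10 (q(y, E) = -2 - 8 = -10)
d(w, g) = -315 + 3*g*(158 + g + w) (d(w, g) = -21 + 3*(((w + 158) + g)*g - 98) = -21 + 3*(((158 + w) + g)*g - 98) = -21 + 3*((158 + g + w)*g - 98) = -21 + 3*(g*(158 + g + w) - 98) = -21 + 3*(-98 + g*(158 + g + w)) = -21 + (-294 + 3*g*(158 + g + w)) = -315 + 3*g*(158 + g + w))
P(M) = 266 + M
-438474/(d(252, 667)/(-100735) + 137305/P(q(-15, 10))) = -438474/((-315 + 3*667**2 + 474*667 + 3*667*252)/(-100735) + 137305/(266 - 10)) = -438474/((-315 + 3*444889 + 316158 + 504252)*(-1/100735) + 137305/256) = -438474/((-315 + 1334667 + 316158 + 504252)*(-1/100735) + 137305*(1/256)) = -438474/(2154762*(-1/100735) + 137305/256) = -438474/(-2154762/100735 + 137305/256) = -438474/13279800103/25788160 = -438474*25788160/13279800103 = -11307437667840/13279800103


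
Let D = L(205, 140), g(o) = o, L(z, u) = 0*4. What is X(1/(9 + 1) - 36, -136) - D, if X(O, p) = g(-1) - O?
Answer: 349/10 ≈ 34.900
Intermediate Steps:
L(z, u) = 0
X(O, p) = -1 - O
D = 0
X(1/(9 + 1) - 36, -136) - D = (-1 - (1/(9 + 1) - 36)) - 1*0 = (-1 - (1/10 - 36)) + 0 = (-1 - (⅒ - 36)) + 0 = (-1 - 1*(-359/10)) + 0 = (-1 + 359/10) + 0 = 349/10 + 0 = 349/10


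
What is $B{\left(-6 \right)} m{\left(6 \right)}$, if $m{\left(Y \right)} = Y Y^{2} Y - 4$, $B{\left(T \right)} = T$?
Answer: $-7752$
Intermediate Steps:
$m{\left(Y \right)} = -4 + Y^{4}$ ($m{\left(Y \right)} = Y^{3} Y - 4 = Y^{4} - 4 = -4 + Y^{4}$)
$B{\left(-6 \right)} m{\left(6 \right)} = - 6 \left(-4 + 6^{4}\right) = - 6 \left(-4 + 1296\right) = \left(-6\right) 1292 = -7752$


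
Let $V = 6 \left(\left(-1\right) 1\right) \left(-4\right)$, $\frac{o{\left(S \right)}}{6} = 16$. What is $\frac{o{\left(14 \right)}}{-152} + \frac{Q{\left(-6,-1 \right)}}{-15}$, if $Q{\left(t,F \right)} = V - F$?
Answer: $- \frac{131}{57} \approx -2.2982$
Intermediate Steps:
$o{\left(S \right)} = 96$ ($o{\left(S \right)} = 6 \cdot 16 = 96$)
$V = 24$ ($V = 6 \left(-1\right) \left(-4\right) = \left(-6\right) \left(-4\right) = 24$)
$Q{\left(t,F \right)} = 24 - F$
$\frac{o{\left(14 \right)}}{-152} + \frac{Q{\left(-6,-1 \right)}}{-15} = \frac{96}{-152} + \frac{24 - -1}{-15} = 96 \left(- \frac{1}{152}\right) + \left(24 + 1\right) \left(- \frac{1}{15}\right) = - \frac{12}{19} + 25 \left(- \frac{1}{15}\right) = - \frac{12}{19} - \frac{5}{3} = - \frac{131}{57}$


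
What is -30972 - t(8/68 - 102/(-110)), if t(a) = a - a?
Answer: -30972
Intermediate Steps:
t(a) = 0
-30972 - t(8/68 - 102/(-110)) = -30972 - 1*0 = -30972 + 0 = -30972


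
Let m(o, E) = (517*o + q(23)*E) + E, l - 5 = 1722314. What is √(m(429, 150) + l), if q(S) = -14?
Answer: √1942162 ≈ 1393.6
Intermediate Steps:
l = 1722319 (l = 5 + 1722314 = 1722319)
m(o, E) = -13*E + 517*o (m(o, E) = (517*o - 14*E) + E = (-14*E + 517*o) + E = -13*E + 517*o)
√(m(429, 150) + l) = √((-13*150 + 517*429) + 1722319) = √((-1950 + 221793) + 1722319) = √(219843 + 1722319) = √1942162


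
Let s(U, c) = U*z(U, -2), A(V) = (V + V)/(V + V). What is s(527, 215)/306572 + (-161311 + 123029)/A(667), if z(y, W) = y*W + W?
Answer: -2934186454/76643 ≈ -38284.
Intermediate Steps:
A(V) = 1 (A(V) = (2*V)/((2*V)) = (2*V)*(1/(2*V)) = 1)
z(y, W) = W + W*y (z(y, W) = W*y + W = W + W*y)
s(U, c) = U*(-2 - 2*U) (s(U, c) = U*(-2*(1 + U)) = U*(-2 - 2*U))
s(527, 215)/306572 + (-161311 + 123029)/A(667) = (2*527*(-1 - 1*527))/306572 + (-161311 + 123029)/1 = (2*527*(-1 - 527))*(1/306572) - 38282*1 = (2*527*(-528))*(1/306572) - 38282 = -556512*1/306572 - 38282 = -139128/76643 - 38282 = -2934186454/76643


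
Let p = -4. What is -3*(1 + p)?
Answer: 9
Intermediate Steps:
-3*(1 + p) = -3*(1 - 4) = -3*(-3) = -1*(-9) = 9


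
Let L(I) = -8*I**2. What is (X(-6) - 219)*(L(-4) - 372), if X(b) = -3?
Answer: 111000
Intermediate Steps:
(X(-6) - 219)*(L(-4) - 372) = (-3 - 219)*(-8*(-4)**2 - 372) = -222*(-8*16 - 372) = -222*(-128 - 372) = -222*(-500) = 111000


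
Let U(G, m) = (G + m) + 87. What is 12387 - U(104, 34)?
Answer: 12162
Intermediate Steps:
U(G, m) = 87 + G + m
12387 - U(104, 34) = 12387 - (87 + 104 + 34) = 12387 - 1*225 = 12387 - 225 = 12162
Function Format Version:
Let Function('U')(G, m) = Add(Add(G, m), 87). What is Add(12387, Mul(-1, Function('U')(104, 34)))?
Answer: 12162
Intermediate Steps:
Function('U')(G, m) = Add(87, G, m)
Add(12387, Mul(-1, Function('U')(104, 34))) = Add(12387, Mul(-1, Add(87, 104, 34))) = Add(12387, Mul(-1, 225)) = Add(12387, -225) = 12162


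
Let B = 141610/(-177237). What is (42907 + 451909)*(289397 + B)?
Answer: 539999170034912/3771 ≈ 1.4320e+11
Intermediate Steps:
B = -141610/177237 (B = 141610*(-1/177237) = -141610/177237 ≈ -0.79899)
(42907 + 451909)*(289397 + B) = (42907 + 451909)*(289397 - 141610/177237) = 494816*(51291714479/177237) = 539999170034912/3771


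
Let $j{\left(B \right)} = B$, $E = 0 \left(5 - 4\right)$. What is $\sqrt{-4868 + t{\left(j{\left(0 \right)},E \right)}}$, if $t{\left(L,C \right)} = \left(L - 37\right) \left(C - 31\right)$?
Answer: $61 i \approx 61.0 i$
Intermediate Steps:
$E = 0$ ($E = 0 \cdot 1 = 0$)
$t{\left(L,C \right)} = \left(-37 + L\right) \left(-31 + C\right)$
$\sqrt{-4868 + t{\left(j{\left(0 \right)},E \right)}} = \sqrt{-4868 + \left(1147 - 0 - 0 + 0 \cdot 0\right)} = \sqrt{-4868 + \left(1147 + 0 + 0 + 0\right)} = \sqrt{-4868 + 1147} = \sqrt{-3721} = 61 i$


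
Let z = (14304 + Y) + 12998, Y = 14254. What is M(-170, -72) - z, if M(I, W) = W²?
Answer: -36372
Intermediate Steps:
z = 41556 (z = (14304 + 14254) + 12998 = 28558 + 12998 = 41556)
M(-170, -72) - z = (-72)² - 1*41556 = 5184 - 41556 = -36372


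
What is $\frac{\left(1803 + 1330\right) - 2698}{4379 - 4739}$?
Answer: $- \frac{29}{24} \approx -1.2083$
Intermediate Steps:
$\frac{\left(1803 + 1330\right) - 2698}{4379 - 4739} = \frac{3133 - 2698}{-360} = 435 \left(- \frac{1}{360}\right) = - \frac{29}{24}$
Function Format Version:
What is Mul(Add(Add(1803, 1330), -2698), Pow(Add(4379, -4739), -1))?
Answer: Rational(-29, 24) ≈ -1.2083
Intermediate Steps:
Mul(Add(Add(1803, 1330), -2698), Pow(Add(4379, -4739), -1)) = Mul(Add(3133, -2698), Pow(-360, -1)) = Mul(435, Rational(-1, 360)) = Rational(-29, 24)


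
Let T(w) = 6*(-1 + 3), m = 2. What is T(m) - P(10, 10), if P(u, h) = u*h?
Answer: -88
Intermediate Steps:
T(w) = 12 (T(w) = 6*2 = 12)
P(u, h) = h*u
T(m) - P(10, 10) = 12 - 10*10 = 12 - 1*100 = 12 - 100 = -88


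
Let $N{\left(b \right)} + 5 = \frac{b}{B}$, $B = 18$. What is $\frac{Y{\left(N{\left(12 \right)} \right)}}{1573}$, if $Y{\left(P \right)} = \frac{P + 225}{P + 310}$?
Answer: $\frac{662}{1442441} \approx 0.00045894$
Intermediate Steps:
$N{\left(b \right)} = -5 + \frac{b}{18}$
$Y{\left(P \right)} = \frac{225 + P}{310 + P}$
$\frac{Y{\left(N{\left(12 \right)} \right)}}{1573} = \frac{\frac{1}{310 + \left(-5 + \frac{1}{18} \cdot 12\right)} \left(225 + \left(-5 + \frac{1}{18} \cdot 12\right)\right)}{1573} = \frac{225 + \left(-5 + \frac{2}{3}\right)}{310 + \left(-5 + \frac{2}{3}\right)} \frac{1}{1573} = \frac{225 - \frac{13}{3}}{310 - \frac{13}{3}} \cdot \frac{1}{1573} = \frac{1}{\frac{917}{3}} \cdot \frac{662}{3} \cdot \frac{1}{1573} = \frac{3}{917} \cdot \frac{662}{3} \cdot \frac{1}{1573} = \frac{662}{917} \cdot \frac{1}{1573} = \frac{662}{1442441}$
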